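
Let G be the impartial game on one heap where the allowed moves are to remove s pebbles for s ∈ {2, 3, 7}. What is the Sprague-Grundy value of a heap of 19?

2

Grundy values for subtraction set {2, 3, 7}:
k:     0  1  2  3  4  5  6  7  8  9 10 11 12 13 14 15 16 17 18 19
g(k):  0  0  1  1  2  0  0  1  1  2  0  0  1  1  2  0  0  1  1  2
So g(19) = 2.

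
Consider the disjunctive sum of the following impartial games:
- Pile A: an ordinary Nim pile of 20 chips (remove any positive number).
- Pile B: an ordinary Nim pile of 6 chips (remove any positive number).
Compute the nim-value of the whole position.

18

Pile A is a plain Nim pile of size 20, so its Grundy value is 20.
Pile B is a plain Nim pile of size 6, so its Grundy value is 6.
The value of a disjunctive sum is the nim-sum of the parts.
Combined value = 20 XOR 6 = 18.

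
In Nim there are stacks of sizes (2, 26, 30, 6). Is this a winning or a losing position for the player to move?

Losing position

Compute the nim-sum pairwise:
2 XOR 26 = 24
24 XOR 30 = 6
6 XOR 6 = 0
The nim-sum is 0, so this is a P-position: the player to move is in a losing position under optimal play.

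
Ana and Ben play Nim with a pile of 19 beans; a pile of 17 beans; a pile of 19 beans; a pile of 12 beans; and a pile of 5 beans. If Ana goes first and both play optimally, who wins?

Ana wins

Compute the nim-sum pairwise:
19 XOR 17 = 2
2 XOR 19 = 17
17 XOR 12 = 29
29 XOR 5 = 24
The nim-sum is 24 ≠ 0, so this is an N-position: the player to move can win; Ana has a winning move.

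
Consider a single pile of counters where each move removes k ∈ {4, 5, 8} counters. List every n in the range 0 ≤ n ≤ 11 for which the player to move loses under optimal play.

Grundy values for subtraction set {4, 5, 8}:
g(0) = mex{} = 0
g(1) = mex{} = 0
g(2) = mex{} = 0
g(3) = mex{} = 0
g(4) = mex{0} = 1
g(5) = mex{0} = 1
g(6) = mex{0} = 1
g(7) = mex{0} = 1
g(8) = mex{0,1} = 2
g(9) = mex{0,1} = 2
g(10) = mex{0,1} = 2
g(11) = mex{0,1} = 2
The P-positions (g = 0) in 0..11 are 0, 1, 2, 3.

0, 1, 2, 3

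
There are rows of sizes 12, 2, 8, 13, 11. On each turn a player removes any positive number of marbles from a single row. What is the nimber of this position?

0

Bitwise XOR of the heap sizes:
  1100  (12)
  0010  (2)
  1000  (8)
  1101  (13)
  1011  (11)
  ----
  0000  (0)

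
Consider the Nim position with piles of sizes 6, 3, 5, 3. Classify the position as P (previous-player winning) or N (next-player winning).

N-position

Nim-sum: 6 XOR 3 XOR 5 XOR 3 = 3.
The nim-sum is 3 ≠ 0, so this is an N-position: the player to move can win.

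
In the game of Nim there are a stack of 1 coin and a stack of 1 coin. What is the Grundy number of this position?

0

Bitwise XOR of the heap sizes:
  1  (1)
  1  (1)
  -
  0  (0)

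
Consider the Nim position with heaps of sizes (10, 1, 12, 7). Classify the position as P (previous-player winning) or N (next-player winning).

P-position

Nim-sum: 10 XOR 1 XOR 12 XOR 7 = 0.
The nim-sum is 0, so this is a P-position: the player to move is in a losing position under optimal play.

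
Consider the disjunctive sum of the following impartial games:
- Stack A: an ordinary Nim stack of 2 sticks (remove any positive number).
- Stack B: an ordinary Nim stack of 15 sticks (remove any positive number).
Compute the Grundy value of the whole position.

13

Stack A is a plain Nim stack of size 2, so its Grundy value is 2.
Stack B is a plain Nim stack of size 15, so its Grundy value is 15.
By the Sprague-Grundy theorem, the Grundy value of a sum of independent games is the XOR of the component values.
Combined value = 2 XOR 15 = 13.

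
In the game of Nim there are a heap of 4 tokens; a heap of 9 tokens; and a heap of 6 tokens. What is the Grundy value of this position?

Nim-sum: 4 ⊕ 9 ⊕ 6 = 11.

11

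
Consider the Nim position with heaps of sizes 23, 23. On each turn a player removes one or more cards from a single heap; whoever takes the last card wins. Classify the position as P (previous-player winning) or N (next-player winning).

P-position

Compute the nim-sum pairwise:
23 ^ 23 = 0
The nim-sum is 0, so this is a P-position: the player to move is in a losing position under optimal play.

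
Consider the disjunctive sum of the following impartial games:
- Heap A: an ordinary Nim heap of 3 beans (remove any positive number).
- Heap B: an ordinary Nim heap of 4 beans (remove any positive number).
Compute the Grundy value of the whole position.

7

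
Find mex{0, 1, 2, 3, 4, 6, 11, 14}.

The values 0, 1, 2, 3, 4 are all present; 5 is the first non-negative integer missing from the set.

5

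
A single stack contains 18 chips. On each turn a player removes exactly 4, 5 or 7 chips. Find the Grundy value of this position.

Grundy values for subtraction set {4, 5, 7}:
k:     0  1  2  3  4  5  6  7  8  9 10 11 12 13 14 15 16 17 18
g(k):  0  0  0  0  1  1  1  1  2  2  2  0  0  0  0  1  1  1  1
So g(18) = 1.

1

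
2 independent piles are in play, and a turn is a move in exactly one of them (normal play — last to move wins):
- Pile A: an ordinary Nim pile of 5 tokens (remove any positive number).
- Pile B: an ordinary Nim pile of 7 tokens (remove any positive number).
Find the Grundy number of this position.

Pile A is a plain Nim pile of size 5, so its Grundy value is 5.
Pile B is a plain Nim pile of size 7, so its Grundy value is 7.
By the Sprague-Grundy theorem, the Grundy value of a sum of independent games is the XOR of the component values.
Combined value = 5 XOR 7 = 2.

2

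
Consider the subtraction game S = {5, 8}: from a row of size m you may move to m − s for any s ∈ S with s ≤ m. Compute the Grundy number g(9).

1

Compute g(0), g(1), … for moves {5, 8}:
g(0) = mex{} = 0
g(1) = mex{} = 0
g(2) = mex{} = 0
g(3) = mex{} = 0
g(4) = mex{} = 0
g(5) = mex{0} = 1
g(6) = mex{0} = 1
g(7) = mex{0} = 1
g(8) = mex{0} = 1
g(9) = mex{0} = 1
So g(9) = 1.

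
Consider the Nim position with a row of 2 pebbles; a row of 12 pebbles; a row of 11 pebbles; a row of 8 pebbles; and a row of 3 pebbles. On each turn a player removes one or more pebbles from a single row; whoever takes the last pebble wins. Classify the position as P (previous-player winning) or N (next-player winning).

N-position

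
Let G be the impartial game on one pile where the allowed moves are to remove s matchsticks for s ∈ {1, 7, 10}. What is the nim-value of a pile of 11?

Compute g(0), g(1), … for moves {1, 7, 10}:
k:     0  1  2  3  4  5  6  7  8  9 10 11
g(k):  0  1  0  1  0  1  0  1  0  1  2  3
So g(11) = 3.

3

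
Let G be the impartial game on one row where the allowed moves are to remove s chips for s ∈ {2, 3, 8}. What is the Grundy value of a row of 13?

Compute g(0), g(1), … for moves {2, 3, 8}:
k:     0  1  2  3  4  5  6  7  8  9 10 11 12 13
g(k):  0  0  1  1  2  0  0  1  1  2  0  0  1  1
So g(13) = 1.

1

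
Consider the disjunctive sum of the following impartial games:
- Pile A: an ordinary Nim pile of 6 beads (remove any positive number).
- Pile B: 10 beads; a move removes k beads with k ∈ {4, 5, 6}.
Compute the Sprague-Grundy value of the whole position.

6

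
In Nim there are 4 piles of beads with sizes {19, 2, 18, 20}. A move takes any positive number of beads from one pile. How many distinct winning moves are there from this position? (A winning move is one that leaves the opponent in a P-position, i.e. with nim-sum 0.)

3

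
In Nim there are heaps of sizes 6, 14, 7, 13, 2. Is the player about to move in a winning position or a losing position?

Losing position

Compute the nim-sum pairwise:
6 ⊕ 14 = 8
8 ⊕ 7 = 15
15 ⊕ 13 = 2
2 ⊕ 2 = 0
The nim-sum is 0, so this is a P-position: the player to move is in a losing position under optimal play.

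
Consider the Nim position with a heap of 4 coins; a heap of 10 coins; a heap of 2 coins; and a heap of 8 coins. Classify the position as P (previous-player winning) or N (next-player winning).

N-position

Compute the nim-sum pairwise:
4 ⊕ 10 = 14
14 ⊕ 2 = 12
12 ⊕ 8 = 4
The nim-sum is 4 ≠ 0, so this is an N-position: the player to move can win.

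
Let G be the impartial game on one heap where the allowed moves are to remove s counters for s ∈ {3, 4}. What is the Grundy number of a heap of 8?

Compute g(0), g(1), … for moves {3, 4}:
g(0) = mex{} = 0
g(1) = mex{} = 0
g(2) = mex{} = 0
g(3) = mex{0} = 1
g(4) = mex{0} = 1
g(5) = mex{0} = 1
g(6) = mex{0,1} = 2
g(7) = mex{1} = 0
g(8) = mex{1} = 0
So g(8) = 0.

0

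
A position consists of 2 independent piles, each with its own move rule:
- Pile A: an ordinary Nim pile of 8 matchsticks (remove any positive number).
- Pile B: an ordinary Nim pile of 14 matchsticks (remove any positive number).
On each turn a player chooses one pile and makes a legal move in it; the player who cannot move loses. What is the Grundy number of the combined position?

Pile A is a plain Nim pile of size 8, so its Grundy value is 8.
Pile B is a plain Nim pile of size 14, so its Grundy value is 14.
By the Sprague-Grundy theorem, the Grundy value of a sum of independent games is the XOR of the component values.
Combined value = 8 XOR 14 = 6.

6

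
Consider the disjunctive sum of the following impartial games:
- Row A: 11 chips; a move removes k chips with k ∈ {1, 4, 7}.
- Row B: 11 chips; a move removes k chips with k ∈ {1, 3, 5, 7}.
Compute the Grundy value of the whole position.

0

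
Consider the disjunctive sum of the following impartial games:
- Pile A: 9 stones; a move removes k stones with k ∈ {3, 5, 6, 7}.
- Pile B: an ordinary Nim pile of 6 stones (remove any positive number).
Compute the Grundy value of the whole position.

Build the Grundy sequence for pile A with g(k) = mex{g(k−s) : s ∈ {3, 5, 6, 7}, s ≤ k}:
g(0) = mex{} = 0
g(1) = mex{} = 0
g(2) = mex{} = 0
g(3) = mex{0} = 1
g(4) = mex{0} = 1
g(5) = mex{0} = 1
g(6) = mex{0,1} = 2
g(7) = mex{0,1} = 2
g(8) = mex{0,1} = 2
g(9) = mex{0,1,2} = 3
So g(9) = 3.
Pile B is a plain Nim pile of size 6, so its Grundy value is 6.
By the Sprague-Grundy theorem, the Grundy value of a sum of independent games is the XOR of the component values.
Combined value = 3 XOR 6 = 5.

5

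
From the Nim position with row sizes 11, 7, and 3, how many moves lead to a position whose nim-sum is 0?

In binary:
  1011  (11)
  0111  (7)
  0011  (3)
  ----
  1111  (15)
The overall nim-sum is X = 15. A row of size p has a winning move iff p XOR X < p (reduce it to p XOR X).
  11: 11 XOR 15 = 4 < 11 — winning move (to 4).
  7: 7 XOR 15 = 8 ≥ 7 — no move.
  3: 3 XOR 15 = 12 ≥ 3 — no move.
That gives 1 winning move.

1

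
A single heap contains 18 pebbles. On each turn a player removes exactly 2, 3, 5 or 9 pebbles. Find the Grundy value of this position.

2

Build the Grundy sequence with g(k) = mex{g(k−s) : s ∈ {2, 3, 5, 9}, s ≤ k}:
k:     0  1  2  3  4  5  6  7  8  9 10 11 12 13 14 15 16 17 18
g(k):  0  0  1  1  2  2  3  0  0  1  1  2  2  3  0  0  1  1  2
So g(18) = 2.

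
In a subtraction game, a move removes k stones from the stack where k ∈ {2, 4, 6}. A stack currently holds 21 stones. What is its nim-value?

Grundy values for subtraction set {2, 4, 6}:
k:     0  1  2  3  4  5  6  7  8  9 10 11 12 13 14 15 16 17 18 19 20 21
g(k):  0  0  1  1  2  2  3  3  0  0  1  1  2  2  3  3  0  0  1  1  2  2
So g(21) = 2.

2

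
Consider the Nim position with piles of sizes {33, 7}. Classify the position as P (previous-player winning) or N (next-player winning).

N-position

Bitwise XOR of the heap sizes:
  100001  (33)
  000111  (7)
  ------
  100110  (38)
The nim-sum is 38 ≠ 0, so this is an N-position: the player to move can win.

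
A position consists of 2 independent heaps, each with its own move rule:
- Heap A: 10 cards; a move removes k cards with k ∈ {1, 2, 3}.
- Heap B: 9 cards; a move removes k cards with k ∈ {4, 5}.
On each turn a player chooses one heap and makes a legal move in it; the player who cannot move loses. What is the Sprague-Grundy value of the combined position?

Build the Grundy sequence for heap A with g(k) = mex{g(k−s) : s ∈ {1, 2, 3}, s ≤ k}:
k:     0  1  2  3  4  5  6  7  8  9 10
g(k):  0  1  2  3  0  1  2  3  0  1  2
So g(10) = 2.
For heap B, compute g(0), g(1), … with moves {4, 5}:
g(0) = mex{} = 0
g(1) = mex{} = 0
g(2) = mex{} = 0
g(3) = mex{} = 0
g(4) = mex{0} = 1
g(5) = mex{0} = 1
g(6) = mex{0} = 1
g(7) = mex{0} = 1
g(8) = mex{0,1} = 2
g(9) = mex{1} = 0
So g(9) = 0.
By the Sprague-Grundy theorem, the Grundy value of a sum of independent games is the XOR of the component values.
Combined value = 2 XOR 0 = 2.

2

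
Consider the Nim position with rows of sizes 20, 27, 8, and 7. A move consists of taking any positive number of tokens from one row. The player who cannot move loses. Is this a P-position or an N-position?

Nim-sum: 20 ^ 27 ^ 8 ^ 7 = 0.
The nim-sum is 0, so this is a P-position: the player to move is in a losing position under optimal play.

P-position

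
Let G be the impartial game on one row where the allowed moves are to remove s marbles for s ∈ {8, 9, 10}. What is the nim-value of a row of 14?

Build the Grundy sequence with g(k) = mex{g(k−s) : s ∈ {8, 9, 10}, s ≤ k}:
k:     0  1  2  3  4  5  6  7  8  9 10 11 12 13 14
g(k):  0  0  0  0  0  0  0  0  1  1  1  1  1  1  1
So g(14) = 1.

1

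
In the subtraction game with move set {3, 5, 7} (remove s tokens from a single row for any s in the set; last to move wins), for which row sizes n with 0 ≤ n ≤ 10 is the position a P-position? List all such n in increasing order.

Grundy values for subtraction set {3, 5, 7}:
k:     0  1  2  3  4  5  6  7  8  9 10
g(k):  0  0  0  1  1  1  2  2  2  3  0
The P-positions (g = 0) in 0..10 are 0, 1, 2, 10.

0, 1, 2, 10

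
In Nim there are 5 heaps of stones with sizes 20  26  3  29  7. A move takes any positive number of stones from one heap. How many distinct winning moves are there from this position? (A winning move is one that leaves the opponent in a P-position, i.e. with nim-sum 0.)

Nim-sum: 20 ^ 26 ^ 3 ^ 29 ^ 7 = 23.
The overall nim-sum is X = 23. A heap of size p has a winning move iff p XOR X < p (reduce it to p XOR X).
  20: 20 XOR 23 = 3 < 20 — winning move (to 3).
  26: 26 XOR 23 = 13 < 26 — winning move (to 13).
  3: 3 XOR 23 = 20 ≥ 3 — no move.
  29: 29 XOR 23 = 10 < 29 — winning move (to 10).
  7: 7 XOR 23 = 16 ≥ 7 — no move.
That gives 3 winning moves.

3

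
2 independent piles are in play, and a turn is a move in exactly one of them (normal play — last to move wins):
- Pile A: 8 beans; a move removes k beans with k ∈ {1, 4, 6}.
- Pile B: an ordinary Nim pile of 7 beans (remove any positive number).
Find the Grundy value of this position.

6

Build the Grundy sequence for pile A with g(k) = mex{g(k−s) : s ∈ {1, 4, 6}, s ≤ k}:
k:     0  1  2  3  4  5  6  7  8
g(k):  0  1  0  1  2  0  1  0  1
So g(8) = 1.
Pile B is a plain Nim pile of size 7, so its Grundy value is 7.
By the Sprague-Grundy theorem, the Grundy value of a sum of independent games is the XOR of the component values.
Combined value = 1 XOR 7 = 6.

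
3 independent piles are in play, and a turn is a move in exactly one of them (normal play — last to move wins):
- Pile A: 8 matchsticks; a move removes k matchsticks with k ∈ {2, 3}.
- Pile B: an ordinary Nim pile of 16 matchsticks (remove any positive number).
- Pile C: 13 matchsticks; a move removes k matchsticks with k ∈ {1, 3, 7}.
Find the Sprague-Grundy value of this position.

Grundy values for pile A (subtraction set {2, 3}):
g(0) = mex{} = 0
g(1) = mex{} = 0
g(2) = mex{0} = 1
g(3) = mex{0} = 1
g(4) = mex{0,1} = 2
g(5) = mex{1} = 0
g(6) = mex{1,2} = 0
g(7) = mex{0,2} = 1
g(8) = mex{0} = 1
So g(8) = 1.
Pile B is a plain Nim pile of size 16, so its Grundy value is 16.
Build the Grundy sequence for pile C with g(k) = mex{g(k−s) : s ∈ {1, 3, 7}, s ≤ k}:
k:     0  1  2  3  4  5  6  7  8  9 10 11 12 13
g(k):  0  1  0  1  0  1  0  1  0  1  0  1  0  1
So g(13) = 1.
By the Sprague-Grundy theorem, the Grundy value of a sum of independent games is the XOR of the component values.
Combined value = 1 ⊕ 16 ⊕ 1 = 16.

16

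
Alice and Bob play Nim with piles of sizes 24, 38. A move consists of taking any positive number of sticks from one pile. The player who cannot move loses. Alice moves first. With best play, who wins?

Compute the nim-sum pairwise:
24 ^ 38 = 62
The nim-sum is 62 ≠ 0, so this is an N-position: the player to move can win; Alice has a winning move.

Alice wins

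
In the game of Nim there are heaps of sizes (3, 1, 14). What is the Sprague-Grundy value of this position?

In binary:
  0011  (3)
  0001  (1)
  1110  (14)
  ----
  1100  (12)

12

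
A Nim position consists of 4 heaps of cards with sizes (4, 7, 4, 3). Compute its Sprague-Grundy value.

Write each in binary and XOR column by column:
  100  (4)
  111  (7)
  100  (4)
  011  (3)
  ---
  100  (4)

4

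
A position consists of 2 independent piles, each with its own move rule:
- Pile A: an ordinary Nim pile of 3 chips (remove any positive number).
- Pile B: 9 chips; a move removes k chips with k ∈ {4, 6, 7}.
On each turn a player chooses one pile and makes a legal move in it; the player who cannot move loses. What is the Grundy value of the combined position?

Pile A is a plain Nim pile of size 3, so its Grundy value is 3.
Build the Grundy sequence for pile B with g(k) = mex{g(k−s) : s ∈ {4, 6, 7}, s ≤ k}:
k:     0  1  2  3  4  5  6  7  8  9
g(k):  0  0  0  0  1  1  1  1  2  2
So g(9) = 2.
The value of a disjunctive sum is the nim-sum of the parts.
Combined value = 3 XOR 2 = 1.

1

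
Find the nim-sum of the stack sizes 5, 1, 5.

1

Nim-sum: 5 ^ 1 ^ 5 = 1.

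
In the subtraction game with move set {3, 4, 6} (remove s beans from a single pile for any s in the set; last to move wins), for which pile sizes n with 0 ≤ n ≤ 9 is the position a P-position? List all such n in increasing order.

0, 1, 2, 9

Grundy values for subtraction set {3, 4, 6}:
g(0) = mex{} = 0
g(1) = mex{} = 0
g(2) = mex{} = 0
g(3) = mex{0} = 1
g(4) = mex{0} = 1
g(5) = mex{0} = 1
g(6) = mex{0,1} = 2
g(7) = mex{0,1} = 2
g(8) = mex{0,1} = 2
g(9) = mex{1,2} = 0
The P-positions (g = 0) in 0..9 are 0, 1, 2, 9.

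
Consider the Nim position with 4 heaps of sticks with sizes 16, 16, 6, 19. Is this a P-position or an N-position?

Compute the nim-sum pairwise:
16 XOR 16 = 0
0 XOR 6 = 6
6 XOR 19 = 21
The nim-sum is 21 ≠ 0, so this is an N-position: the player to move can win.

N-position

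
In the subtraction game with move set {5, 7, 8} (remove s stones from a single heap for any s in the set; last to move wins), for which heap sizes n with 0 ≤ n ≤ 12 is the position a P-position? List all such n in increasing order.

0, 1, 2, 3, 4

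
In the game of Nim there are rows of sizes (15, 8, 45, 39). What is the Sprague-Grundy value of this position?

Bitwise XOR of the heap sizes:
  001111  (15)
  001000  (8)
  101101  (45)
  100111  (39)
  ------
  001101  (13)

13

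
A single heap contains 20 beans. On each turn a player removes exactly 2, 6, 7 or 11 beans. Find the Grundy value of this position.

Grundy values for subtraction set {2, 6, 7, 11}:
k:     0  1  2  3  4  5  6  7  8  9 10 11 12 13 14 15 16 17 18 19 20
g(k):  0  0  1  1  0  0  1  1  2  0  3  1  2  0  0  1  1  0  0  1  1
So g(20) = 1.

1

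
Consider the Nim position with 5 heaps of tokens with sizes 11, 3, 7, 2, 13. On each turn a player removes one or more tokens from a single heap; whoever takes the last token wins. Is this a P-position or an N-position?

P-position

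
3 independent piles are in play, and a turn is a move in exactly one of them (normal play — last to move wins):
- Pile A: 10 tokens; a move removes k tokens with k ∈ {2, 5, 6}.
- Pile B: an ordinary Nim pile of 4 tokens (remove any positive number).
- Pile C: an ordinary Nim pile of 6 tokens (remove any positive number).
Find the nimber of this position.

3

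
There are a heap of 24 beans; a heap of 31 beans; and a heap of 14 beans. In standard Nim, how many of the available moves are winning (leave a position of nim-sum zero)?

3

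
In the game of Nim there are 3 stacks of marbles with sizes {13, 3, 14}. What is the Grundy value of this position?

0

In binary:
  1101  (13)
  0011  (3)
  1110  (14)
  ----
  0000  (0)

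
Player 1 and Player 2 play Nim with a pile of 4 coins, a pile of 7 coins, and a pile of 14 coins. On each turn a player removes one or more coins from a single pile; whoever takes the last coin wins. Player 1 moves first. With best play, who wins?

Player 1 wins

Compute the nim-sum pairwise:
4 ^ 7 = 3
3 ^ 14 = 13
The nim-sum is 13 ≠ 0, so this is an N-position: the player to move can win; Player 1 has a winning move.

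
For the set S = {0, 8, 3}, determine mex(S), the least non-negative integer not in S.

0 is in the set but 1 is not, so the mex is 1.

1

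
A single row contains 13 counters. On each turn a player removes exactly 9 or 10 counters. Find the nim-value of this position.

1

Build the Grundy sequence with g(k) = mex{g(k−s) : s ∈ {9, 10}, s ≤ k}:
k:     0  1  2  3  4  5  6  7  8  9 10 11 12 13
g(k):  0  0  0  0  0  0  0  0  0  1  1  1  1  1
So g(13) = 1.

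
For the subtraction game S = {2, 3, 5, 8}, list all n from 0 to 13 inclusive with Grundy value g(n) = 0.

0, 1, 7, 11

Compute g(0), g(1), … for moves {2, 3, 5, 8}:
g(0) = mex{} = 0
g(1) = mex{} = 0
g(2) = mex{0} = 1
g(3) = mex{0} = 1
g(4) = mex{0,1} = 2
g(5) = mex{0,1} = 2
g(6) = mex{0,1,2} = 3
g(7) = mex{1,2} = 0
g(8) = mex{0,1,2,3} = 4
g(9) = mex{0,2,3} = 1
g(10) = mex{0,1,2,4} = 3
g(11) = mex{1,3,4} = 0
g(12) = mex{0,1,2,3} = 4
g(13) = mex{0,2,3,4} = 1
The P-positions (g = 0) in 0..13 are 0, 1, 7, 11.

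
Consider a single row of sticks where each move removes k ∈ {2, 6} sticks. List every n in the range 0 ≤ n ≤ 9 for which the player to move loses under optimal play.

0, 1, 4, 5, 8, 9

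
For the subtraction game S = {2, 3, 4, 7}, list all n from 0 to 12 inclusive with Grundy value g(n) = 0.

0, 1, 6, 11, 12

Compute g(0), g(1), … for moves {2, 3, 4, 7}:
k:     0  1  2  3  4  5  6  7  8  9 10 11 12
g(k):  0  0  1  1  2  2  0  3  1  4  2  0  0
The P-positions (g = 0) in 0..12 are 0, 1, 6, 11, 12.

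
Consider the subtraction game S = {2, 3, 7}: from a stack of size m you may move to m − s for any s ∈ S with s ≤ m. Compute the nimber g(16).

0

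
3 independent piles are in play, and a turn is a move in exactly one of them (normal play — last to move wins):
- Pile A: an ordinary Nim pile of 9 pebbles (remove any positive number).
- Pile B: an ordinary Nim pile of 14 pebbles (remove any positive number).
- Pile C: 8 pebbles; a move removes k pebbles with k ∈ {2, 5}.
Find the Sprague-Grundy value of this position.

7

Pile A is a plain Nim pile of size 9, so its Grundy value is 9.
Pile B is a plain Nim pile of size 14, so its Grundy value is 14.
Grundy values for pile C (subtraction set {2, 5}):
k:     0  1  2  3  4  5  6  7  8
g(k):  0  0  1  1  0  2  1  0  0
So g(8) = 0.
By the Sprague-Grundy theorem, the Grundy value of a sum of independent games is the XOR of the component values.
Combined value = 9 ⊕ 14 ⊕ 0 = 7.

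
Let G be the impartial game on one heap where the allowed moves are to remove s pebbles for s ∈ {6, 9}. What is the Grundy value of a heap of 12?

Compute g(0), g(1), … for moves {6, 9}:
g(0) = mex{} = 0
g(1) = mex{} = 0
g(2) = mex{} = 0
g(3) = mex{} = 0
g(4) = mex{} = 0
g(5) = mex{} = 0
g(6) = mex{0} = 1
g(7) = mex{0} = 1
g(8) = mex{0} = 1
g(9) = mex{0} = 1
g(10) = mex{0} = 1
g(11) = mex{0} = 1
g(12) = mex{0,1} = 2
So g(12) = 2.

2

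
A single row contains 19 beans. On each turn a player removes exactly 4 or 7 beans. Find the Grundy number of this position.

Build the Grundy sequence with g(k) = mex{g(k−s) : s ∈ {4, 7}, s ≤ k}:
k:     0  1  2  3  4  5  6  7  8  9 10 11 12 13 14 15 16 17 18 19
g(k):  0  0  0  0  1  1  1  1  2  2  2  0  0  0  0  1  1  1  1  2
So g(19) = 2.

2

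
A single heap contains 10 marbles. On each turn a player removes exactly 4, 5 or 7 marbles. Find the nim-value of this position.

2

Grundy values for subtraction set {4, 5, 7}:
g(0) = mex{} = 0
g(1) = mex{} = 0
g(2) = mex{} = 0
g(3) = mex{} = 0
g(4) = mex{0} = 1
g(5) = mex{0} = 1
g(6) = mex{0} = 1
g(7) = mex{0} = 1
g(8) = mex{0,1} = 2
g(9) = mex{0,1} = 2
g(10) = mex{0,1} = 2
So g(10) = 2.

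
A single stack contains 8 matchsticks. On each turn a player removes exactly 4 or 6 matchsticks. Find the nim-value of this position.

2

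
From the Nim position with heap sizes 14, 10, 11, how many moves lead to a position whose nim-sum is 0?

3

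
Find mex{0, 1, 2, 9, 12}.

The values 0, 1, 2 are all present; 3 is the first non-negative integer missing from the set.

3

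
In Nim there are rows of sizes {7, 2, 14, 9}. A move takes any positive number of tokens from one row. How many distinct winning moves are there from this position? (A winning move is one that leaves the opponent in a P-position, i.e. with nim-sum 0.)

Nim-sum: 7 ⊕ 2 ⊕ 14 ⊕ 9 = 2.
The overall nim-sum is X = 2. A row of size p has a winning move iff p XOR X < p (reduce it to p XOR X).
  7: 7 XOR 2 = 5 < 7 — winning move (to 5).
  2: 2 XOR 2 = 0 < 2 — winning move (to 0).
  14: 14 XOR 2 = 12 < 14 — winning move (to 12).
  9: 9 XOR 2 = 11 ≥ 9 — no move.
That gives 3 winning moves.

3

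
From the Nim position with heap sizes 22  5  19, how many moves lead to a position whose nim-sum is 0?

0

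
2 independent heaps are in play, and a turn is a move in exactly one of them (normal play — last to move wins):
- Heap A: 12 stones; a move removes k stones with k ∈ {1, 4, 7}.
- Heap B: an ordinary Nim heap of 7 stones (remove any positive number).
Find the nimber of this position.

5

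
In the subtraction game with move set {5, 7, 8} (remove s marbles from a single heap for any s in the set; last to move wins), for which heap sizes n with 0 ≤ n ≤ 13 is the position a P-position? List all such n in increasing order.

0, 1, 2, 3, 4, 13

Grundy values for subtraction set {5, 7, 8}:
k:     0  1  2  3  4  5  6  7  8  9 10 11 12 13
g(k):  0  0  0  0  0  1  1  1  1  1  2  2  2  0
The P-positions (g = 0) in 0..13 are 0, 1, 2, 3, 4, 13.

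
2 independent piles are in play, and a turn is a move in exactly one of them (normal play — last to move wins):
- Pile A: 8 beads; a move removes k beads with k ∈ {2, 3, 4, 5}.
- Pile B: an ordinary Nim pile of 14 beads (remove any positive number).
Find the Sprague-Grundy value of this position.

14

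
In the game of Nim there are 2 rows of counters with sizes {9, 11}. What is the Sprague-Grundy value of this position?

2

Nim-sum: 9 ^ 11 = 2.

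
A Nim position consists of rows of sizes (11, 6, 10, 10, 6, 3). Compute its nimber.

8

Write each in binary and XOR column by column:
  1011  (11)
  0110  (6)
  1010  (10)
  1010  (10)
  0110  (6)
  0011  (3)
  ----
  1000  (8)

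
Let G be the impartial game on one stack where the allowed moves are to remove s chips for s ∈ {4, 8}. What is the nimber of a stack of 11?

2

Compute g(0), g(1), … for moves {4, 8}:
g(0) = mex{} = 0
g(1) = mex{} = 0
g(2) = mex{} = 0
g(3) = mex{} = 0
g(4) = mex{0} = 1
g(5) = mex{0} = 1
g(6) = mex{0} = 1
g(7) = mex{0} = 1
g(8) = mex{0,1} = 2
g(9) = mex{0,1} = 2
g(10) = mex{0,1} = 2
g(11) = mex{0,1} = 2
So g(11) = 2.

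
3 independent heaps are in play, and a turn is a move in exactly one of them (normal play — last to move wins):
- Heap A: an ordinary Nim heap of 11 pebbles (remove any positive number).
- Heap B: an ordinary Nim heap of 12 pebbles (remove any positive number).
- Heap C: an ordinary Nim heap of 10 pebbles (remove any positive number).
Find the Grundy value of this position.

13

Heap A is a plain Nim heap of size 11, so its Grundy value is 11.
Heap B is a plain Nim heap of size 12, so its Grundy value is 12.
Heap C is a plain Nim heap of size 10, so its Grundy value is 10.
The value of a disjunctive sum is the nim-sum of the parts.
Combined value = 11 XOR 12 XOR 10 = 13.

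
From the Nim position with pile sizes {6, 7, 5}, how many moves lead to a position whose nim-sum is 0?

3

Compute the nim-sum pairwise:
6 XOR 7 = 1
1 XOR 5 = 4
The overall nim-sum is X = 4. A pile of size p has a winning move iff p XOR X < p (reduce it to p XOR X).
  6: 6 XOR 4 = 2 < 6 — winning move (to 2).
  7: 7 XOR 4 = 3 < 7 — winning move (to 3).
  5: 5 XOR 4 = 1 < 5 — winning move (to 1).
That gives 3 winning moves.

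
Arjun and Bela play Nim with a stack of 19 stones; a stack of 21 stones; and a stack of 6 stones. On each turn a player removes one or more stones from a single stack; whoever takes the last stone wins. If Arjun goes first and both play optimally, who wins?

Bitwise XOR of the heap sizes:
  10011  (19)
  10101  (21)
  00110  (6)
  -----
  00000  (0)
The nim-sum is 0, so this is a P-position: the player to move is in a losing position under optimal play; Arjun is about to move from it and so loses — Bela wins.

Bela wins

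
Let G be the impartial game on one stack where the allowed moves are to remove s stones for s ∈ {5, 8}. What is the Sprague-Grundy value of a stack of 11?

2

Grundy values for subtraction set {5, 8}:
k:     0  1  2  3  4  5  6  7  8  9 10 11
g(k):  0  0  0  0  0  1  1  1  1  1  2  2
So g(11) = 2.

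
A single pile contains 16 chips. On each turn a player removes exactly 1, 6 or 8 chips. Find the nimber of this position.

0

Compute g(0), g(1), … for moves {1, 6, 8}:
k:     0  1  2  3  4  5  6  7  8  9 10 11 12 13 14 15 16
g(k):  0  1  0  1  0  1  2  0  1  0  1  0  1  2  0  1  0
So g(16) = 0.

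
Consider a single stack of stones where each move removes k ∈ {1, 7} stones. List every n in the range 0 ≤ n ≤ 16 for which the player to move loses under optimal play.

0, 2, 4, 6, 8, 10, 12, 14, 16

Grundy values for subtraction set {1, 7}:
k:     0  1  2  3  4  5  6  7  8  9 10 11 12 13 14 15 16
g(k):  0  1  0  1  0  1  0  1  0  1  0  1  0  1  0  1  0
The P-positions (g = 0) in 0..16 are 0, 2, 4, 6, 8, 10, 12, 14, 16.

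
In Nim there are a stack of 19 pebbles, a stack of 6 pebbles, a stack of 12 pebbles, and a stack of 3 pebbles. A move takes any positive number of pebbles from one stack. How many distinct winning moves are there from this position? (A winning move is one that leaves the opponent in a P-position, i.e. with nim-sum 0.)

Compute the nim-sum pairwise:
19 XOR 6 = 21
21 XOR 12 = 25
25 XOR 3 = 26
The overall nim-sum is X = 26. A stack of size p has a winning move iff p XOR X < p (reduce it to p XOR X).
  19: 19 XOR 26 = 9 < 19 — winning move (to 9).
  6: 6 XOR 26 = 28 ≥ 6 — no move.
  12: 12 XOR 26 = 22 ≥ 12 — no move.
  3: 3 XOR 26 = 25 ≥ 3 — no move.
That gives 1 winning move.

1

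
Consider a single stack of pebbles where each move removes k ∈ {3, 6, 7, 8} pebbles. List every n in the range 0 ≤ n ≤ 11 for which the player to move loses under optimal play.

0, 1, 2, 11

Build the Grundy sequence with g(k) = mex{g(k−s) : s ∈ {3, 6, 7, 8}, s ≤ k}:
g(0) = mex{} = 0
g(1) = mex{} = 0
g(2) = mex{} = 0
g(3) = mex{0} = 1
g(4) = mex{0} = 1
g(5) = mex{0} = 1
g(6) = mex{0,1} = 2
g(7) = mex{0,1} = 2
g(8) = mex{0,1} = 2
g(9) = mex{0,1,2} = 3
g(10) = mex{0,1,2} = 3
g(11) = mex{1,2} = 0
The P-positions (g = 0) in 0..11 are 0, 1, 2, 11.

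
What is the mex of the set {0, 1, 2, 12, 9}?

3

The values 0, 1, 2 are all present; 3 is the first non-negative integer missing from the set.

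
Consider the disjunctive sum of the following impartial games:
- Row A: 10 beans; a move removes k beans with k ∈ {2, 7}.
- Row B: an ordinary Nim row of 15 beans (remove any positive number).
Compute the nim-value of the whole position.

15

Grundy values for row A (subtraction set {2, 7}):
k:     0  1  2  3  4  5  6  7  8  9 10
g(k):  0  0  1  1  0  0  1  1  2  0  0
So g(10) = 0.
Row B is a plain Nim row of size 15, so its Grundy value is 15.
The value of a disjunctive sum is the nim-sum of the parts.
Combined value = 0 ⊕ 15 = 15.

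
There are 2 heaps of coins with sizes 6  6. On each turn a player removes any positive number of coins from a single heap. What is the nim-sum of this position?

Compute the nim-sum pairwise:
6 ^ 6 = 0

0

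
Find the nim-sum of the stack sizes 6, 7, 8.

9

Bitwise XOR of the heap sizes:
  0110  (6)
  0111  (7)
  1000  (8)
  ----
  1001  (9)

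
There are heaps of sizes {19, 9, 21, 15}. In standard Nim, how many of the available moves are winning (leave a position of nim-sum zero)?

Nim-sum: 19 ^ 9 ^ 21 ^ 15 = 0.
The nim-sum is already 0, so every move leaves a nonzero nim-sum — there are no winning moves.

0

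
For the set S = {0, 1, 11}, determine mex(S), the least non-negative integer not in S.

The values 0, 1 are all present; 2 is the first non-negative integer missing from the set.

2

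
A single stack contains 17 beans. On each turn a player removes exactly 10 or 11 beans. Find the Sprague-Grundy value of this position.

Grundy values for subtraction set {10, 11}:
k:     0  1  2  3  4  5  6  7  8  9 10 11 12 13 14 15 16 17
g(k):  0  0  0  0  0  0  0  0  0  0  1  1  1  1  1  1  1  1
So g(17) = 1.

1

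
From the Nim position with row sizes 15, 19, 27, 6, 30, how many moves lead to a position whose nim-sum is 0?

3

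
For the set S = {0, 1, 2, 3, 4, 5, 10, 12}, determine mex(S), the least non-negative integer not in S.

6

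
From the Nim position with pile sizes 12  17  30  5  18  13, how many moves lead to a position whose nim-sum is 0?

3

Compute the nim-sum pairwise:
12 ⊕ 17 = 29
29 ⊕ 30 = 3
3 ⊕ 5 = 6
6 ⊕ 18 = 20
20 ⊕ 13 = 25
The overall nim-sum is X = 25. A pile of size p has a winning move iff p XOR X < p (reduce it to p XOR X).
  12: 12 XOR 25 = 21 ≥ 12 — no move.
  17: 17 XOR 25 = 8 < 17 — winning move (to 8).
  30: 30 XOR 25 = 7 < 30 — winning move (to 7).
  5: 5 XOR 25 = 28 ≥ 5 — no move.
  18: 18 XOR 25 = 11 < 18 — winning move (to 11).
  13: 13 XOR 25 = 20 ≥ 13 — no move.
That gives 3 winning moves.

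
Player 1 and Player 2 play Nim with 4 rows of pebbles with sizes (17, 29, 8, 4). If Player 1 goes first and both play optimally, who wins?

Bitwise XOR of the heap sizes:
  10001  (17)
  11101  (29)
  01000  (8)
  00100  (4)
  -----
  00000  (0)
The nim-sum is 0, so this is a P-position: the player to move is in a losing position under optimal play; Player 1 is about to move from it and so loses — Player 2 wins.

Player 2 wins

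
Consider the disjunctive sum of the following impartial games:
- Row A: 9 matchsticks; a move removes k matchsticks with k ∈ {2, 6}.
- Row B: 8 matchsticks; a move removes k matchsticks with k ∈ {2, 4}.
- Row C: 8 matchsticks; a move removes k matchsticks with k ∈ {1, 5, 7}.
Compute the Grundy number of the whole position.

For row A, compute g(0), g(1), … with moves {2, 6}:
k:     0  1  2  3  4  5  6  7  8  9
g(k):  0  0  1  1  0  0  1  1  0  0
So g(9) = 0.
Grundy values for row B (subtraction set {2, 4}):
k:     0  1  2  3  4  5  6  7  8
g(k):  0  0  1  1  2  2  0  0  1
So g(8) = 1.
Build the Grundy sequence for row C with g(k) = mex{g(k−s) : s ∈ {1, 5, 7}, s ≤ k}:
g(0) = mex{} = 0
g(1) = mex{0} = 1
g(2) = mex{1} = 0
g(3) = mex{0} = 1
g(4) = mex{1} = 0
g(5) = mex{0} = 1
g(6) = mex{1} = 0
g(7) = mex{0} = 1
g(8) = mex{1} = 0
So g(8) = 0.
By the Sprague-Grundy theorem, the Grundy value of a sum of independent games is the XOR of the component values.
Combined value = 0 ⊕ 1 ⊕ 0 = 1.

1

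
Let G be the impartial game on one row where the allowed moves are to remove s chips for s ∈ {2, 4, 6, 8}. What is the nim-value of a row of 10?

0

Build the Grundy sequence with g(k) = mex{g(k−s) : s ∈ {2, 4, 6, 8}, s ≤ k}:
k:     0  1  2  3  4  5  6  7  8  9 10
g(k):  0  0  1  1  2  2  3  3  4  4  0
So g(10) = 0.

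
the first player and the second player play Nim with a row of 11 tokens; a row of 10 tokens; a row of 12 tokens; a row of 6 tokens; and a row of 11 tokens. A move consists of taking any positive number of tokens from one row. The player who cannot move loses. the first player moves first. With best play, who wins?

Nim-sum: 11 XOR 10 XOR 12 XOR 6 XOR 11 = 0.
The nim-sum is 0, so this is a P-position: the player to move is in a losing position under optimal play; the first player is about to move from it and so loses — the second player wins.

the second player wins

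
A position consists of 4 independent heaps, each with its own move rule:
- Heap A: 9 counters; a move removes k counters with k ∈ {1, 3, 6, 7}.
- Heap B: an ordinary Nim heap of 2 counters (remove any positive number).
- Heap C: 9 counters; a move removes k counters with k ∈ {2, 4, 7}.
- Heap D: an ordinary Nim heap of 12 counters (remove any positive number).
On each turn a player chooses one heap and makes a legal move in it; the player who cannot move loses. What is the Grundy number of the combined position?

13

For heap A, compute g(0), g(1), … with moves {1, 3, 6, 7}:
g(0) = mex{} = 0
g(1) = mex{0} = 1
g(2) = mex{1} = 0
g(3) = mex{0} = 1
g(4) = mex{1} = 0
g(5) = mex{0} = 1
g(6) = mex{0,1} = 2
g(7) = mex{0,1,2} = 3
g(8) = mex{0,1,3} = 2
g(9) = mex{0,1,2} = 3
So g(9) = 3.
Heap B is a plain Nim heap of size 2, so its Grundy value is 2.
Grundy values for heap C (subtraction set {2, 4, 7}):
k:     0  1  2  3  4  5  6  7  8  9
g(k):  0  0  1  1  2  2  0  3  1  0
So g(9) = 0.
Heap D is a plain Nim heap of size 12, so its Grundy value is 12.
The value of a disjunctive sum is the nim-sum of the parts.
Combined value = 3 XOR 2 XOR 0 XOR 12 = 13.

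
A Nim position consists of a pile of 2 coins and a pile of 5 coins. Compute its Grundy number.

7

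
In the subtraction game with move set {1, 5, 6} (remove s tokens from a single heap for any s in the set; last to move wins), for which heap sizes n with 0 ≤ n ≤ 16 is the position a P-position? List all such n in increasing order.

0, 2, 4, 11, 13, 15

Grundy values for subtraction set {1, 5, 6}:
k:     0  1  2  3  4  5  6  7  8  9 10 11 12 13 14 15 16
g(k):  0  1  0  1  0  1  2  3  2  3  2  0  1  0  1  0  1
The P-positions (g = 0) in 0..16 are 0, 2, 4, 11, 13, 15.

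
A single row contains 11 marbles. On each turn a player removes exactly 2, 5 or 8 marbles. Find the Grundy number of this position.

0

Grundy values for subtraction set {2, 5, 8}:
k:     0  1  2  3  4  5  6  7  8  9 10 11
g(k):  0  0  1  1  0  2  1  0  2  1  0  0
So g(11) = 0.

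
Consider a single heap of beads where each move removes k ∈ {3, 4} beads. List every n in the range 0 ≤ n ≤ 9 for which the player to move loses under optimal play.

Compute g(0), g(1), … for moves {3, 4}:
g(0) = mex{} = 0
g(1) = mex{} = 0
g(2) = mex{} = 0
g(3) = mex{0} = 1
g(4) = mex{0} = 1
g(5) = mex{0} = 1
g(6) = mex{0,1} = 2
g(7) = mex{1} = 0
g(8) = mex{1} = 0
g(9) = mex{1,2} = 0
The P-positions (g = 0) in 0..9 are 0, 1, 2, 7, 8, 9.

0, 1, 2, 7, 8, 9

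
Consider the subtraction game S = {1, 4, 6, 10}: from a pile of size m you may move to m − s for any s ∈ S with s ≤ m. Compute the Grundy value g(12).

Grundy values for subtraction set {1, 4, 6, 10}:
k:     0  1  2  3  4  5  6  7  8  9 10 11 12
g(k):  0  1  0  1  2  0  1  0  1  2  3  2  3
So g(12) = 3.

3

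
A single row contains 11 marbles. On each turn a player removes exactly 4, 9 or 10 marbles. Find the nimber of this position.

2

Compute g(0), g(1), … for moves {4, 9, 10}:
k:     0  1  2  3  4  5  6  7  8  9 10 11
g(k):  0  0  0  0  1  1  1  1  0  2  2  2
So g(11) = 2.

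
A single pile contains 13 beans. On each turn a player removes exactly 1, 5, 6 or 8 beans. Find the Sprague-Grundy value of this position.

0

Compute g(0), g(1), … for moves {1, 5, 6, 8}:
g(0) = mex{} = 0
g(1) = mex{0} = 1
g(2) = mex{1} = 0
g(3) = mex{0} = 1
g(4) = mex{1} = 0
g(5) = mex{0} = 1
g(6) = mex{0,1} = 2
g(7) = mex{0,1,2} = 3
g(8) = mex{0,1,3} = 2
g(9) = mex{0,1,2} = 3
g(10) = mex{0,1,3} = 2
g(11) = mex{1,2} = 0
g(12) = mex{0,2,3} = 1
g(13) = mex{1,2,3} = 0
So g(13) = 0.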